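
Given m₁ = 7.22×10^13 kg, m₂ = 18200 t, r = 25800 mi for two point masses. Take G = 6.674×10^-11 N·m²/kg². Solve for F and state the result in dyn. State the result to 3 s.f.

5.09 dyn

F is given directly by: F = Gm₁m₂/r².
m₁ = 7.22×10^13 kg; m₂ = 18200 t = 1.820×10^7 kg; r = 25800 mi = 4.152×10^7 m; G = 6.674×10^-11 N·m²/kg².
F = 5.087×10^-5 N  (the unit combination reduces to kg·m/s² = N)
5.087×10^-5 N × (1 dyn / 1.000×10^-5 N) = 5.087 dyn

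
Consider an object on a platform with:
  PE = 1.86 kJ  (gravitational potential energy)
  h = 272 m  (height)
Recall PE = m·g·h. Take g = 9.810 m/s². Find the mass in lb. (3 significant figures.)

Solving PE = m·g·h for m: m = PE/(g·h).
PE = 1.86 kJ = 1860 J; h = 272 m; g = 9.810 m/s².
m = 0.6971 kg
0.6971 kg × (1 lb / 0.4536 kg) = 1.537 lb

1.54 lb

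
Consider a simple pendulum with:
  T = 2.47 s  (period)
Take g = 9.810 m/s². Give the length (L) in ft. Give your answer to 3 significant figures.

Rearranging T = 2π√(L/g) for L: L = g·(T/2π)².
T = 2.47 s; g = 9.810 m/s².
L = 1.516 m
1.516 m × (1 ft / 0.3048 m) = 4.974 ft

4.97 ft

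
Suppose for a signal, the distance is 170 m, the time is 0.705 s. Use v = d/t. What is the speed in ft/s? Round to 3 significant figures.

Directly: v = d/t.
d = 170 m; t = 0.705 s.
v = 241.1 m/s
241.1 m/s × (1 ft/s / 0.3048 m/s) = 791.1 ft/s

791 ft/s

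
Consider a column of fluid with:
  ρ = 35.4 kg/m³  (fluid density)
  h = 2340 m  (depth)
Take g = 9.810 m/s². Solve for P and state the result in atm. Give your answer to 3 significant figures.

8.02 atm

P is given directly by: P = ρgh.
ρ = 35.4 kg/m³; h = 2340 m; g = 9.810 m/s².
P = 8.126×10^5 Pa
8.126×10^5 Pa × (1 atm / 1.013×10^5 Pa) = 8.020 atm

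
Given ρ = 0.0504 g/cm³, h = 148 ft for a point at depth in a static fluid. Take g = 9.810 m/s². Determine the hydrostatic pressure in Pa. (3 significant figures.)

Directly: P = ρgh.
ρ = 0.0504 g/cm³ = 50.40 kg/m³; h = 148 ft = 45.11 m; g = 9.810 m/s².
P = 22304 Pa

22300 Pa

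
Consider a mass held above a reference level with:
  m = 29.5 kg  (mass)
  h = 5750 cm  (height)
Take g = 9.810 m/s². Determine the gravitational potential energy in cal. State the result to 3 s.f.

3980 cal

PE is given directly by: PE = mgh.
m = 29.5 kg; h = 5750 cm = 57.50 m; g = 9.810 m/s².
PE = 16640 J
16640 J × (1 cal / 4.184 J) = 3977 cal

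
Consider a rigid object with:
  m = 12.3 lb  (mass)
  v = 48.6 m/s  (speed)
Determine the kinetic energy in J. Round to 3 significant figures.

6590 J

Directly: KE = ½mv².
m = 12.3 lb = 5.579 kg; v = 48.6 m/s.
KE = 6589 J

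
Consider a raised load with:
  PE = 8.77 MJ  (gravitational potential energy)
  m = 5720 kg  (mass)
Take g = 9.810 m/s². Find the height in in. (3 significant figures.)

6150 in

Rearranging PE = m·g·h for h: h = PE/(m·g).
PE = 8.77 MJ = 8.770×10^6 J; m = 5720 kg; g = 9.810 m/s².
h = 156.3 m
156.3 m × (1 in / 0.02540 m) = 6153 in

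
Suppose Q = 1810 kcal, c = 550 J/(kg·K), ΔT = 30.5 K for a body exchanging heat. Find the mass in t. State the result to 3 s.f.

0.451 t

Rearranging Q = m·c·ΔT for m: m = Q/(c·ΔT).
Q = 1810 kcal = 7.573×10^6 J; c = 550 J/(kg·K); ΔT = 30.5 K.
m = 451.4 kg
451.4 kg × (1 t / 1000 kg) = 0.4514 t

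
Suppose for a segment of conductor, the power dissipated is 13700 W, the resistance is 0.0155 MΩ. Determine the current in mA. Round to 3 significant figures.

Rearranging P = I²R for I: I = √(P/R).
P = 13700 W; R = 0.0155 MΩ = 15500 Ω.
I = 0.9401 A
0.9401 A × (1 mA / 0.001000 A) = 940.1 mA

940 mA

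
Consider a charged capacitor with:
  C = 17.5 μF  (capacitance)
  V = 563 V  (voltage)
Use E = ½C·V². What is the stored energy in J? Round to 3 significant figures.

2.77 J

Directly: E = ½CV².
C = 17.5 μF = 1.750×10^-5 F; V = 563 V.
E = 2.773 J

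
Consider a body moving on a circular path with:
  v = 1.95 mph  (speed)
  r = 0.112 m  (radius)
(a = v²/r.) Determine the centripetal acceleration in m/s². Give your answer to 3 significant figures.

a is given directly by: a = v²/r.
v = 1.95 mph = 0.8717 m/s; r = 0.112 m.
a = 6.785 m/s²

6.78 m/s²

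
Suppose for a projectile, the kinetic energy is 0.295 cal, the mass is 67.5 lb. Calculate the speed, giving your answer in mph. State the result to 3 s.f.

0.635 mph

Rearranging: v = √(2·KE/m).
KE = 0.295 cal = 1.234 J; m = 67.5 lb = 30.62 kg.
v = 0.2839 m/s
0.2839 m/s × (1 mph / 0.4470 m/s) = 0.6352 mph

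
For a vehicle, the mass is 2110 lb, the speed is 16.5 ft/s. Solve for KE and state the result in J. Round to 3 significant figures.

KE is given directly by: KE = ½mv².
m = 2110 lb = 957.1 kg; v = 16.5 ft/s = 5.029 m/s.
KE = 12104 J

12100 J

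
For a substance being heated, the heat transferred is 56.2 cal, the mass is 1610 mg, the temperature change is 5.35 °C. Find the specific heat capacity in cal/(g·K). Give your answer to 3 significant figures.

6.52 cal/(g·K)

Rearranging: c = Q/(m·ΔT).
Q = 56.2 cal = 235.1 J; m = 1610 mg = 0.001610 kg; ΔT = 5.35 °C = 5.350 K.
c = 27299 J/(kg·K)
27299 J/(kg·K) × (1 cal/(g·K) / 4184 J/(kg·K)) = 6.525 cal/(g·K)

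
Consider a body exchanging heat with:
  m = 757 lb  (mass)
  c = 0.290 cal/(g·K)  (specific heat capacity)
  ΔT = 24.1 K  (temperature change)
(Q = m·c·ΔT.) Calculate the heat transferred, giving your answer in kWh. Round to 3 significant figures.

2.79 kWh

Q is given directly by: Q = mcΔT.
m = 757 lb = 343.4 kg; c = 0.290 cal/(g·K) = 1213 J/(kg·K); ΔT = 24.1 K.
Q = 1.004×10^7 J
1.004×10^7 J × (1 kWh / 3.600×10^6 J) = 2.789 kWh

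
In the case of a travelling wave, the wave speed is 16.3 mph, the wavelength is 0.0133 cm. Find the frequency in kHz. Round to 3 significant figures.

54.8 kHz

Rearranging: f = v/λ.
v = 16.3 mph = 7.287 m/s; λ = 0.0133 cm = 1.330×10^-4 m.
f = 54788 Hz
54788 Hz × (1 kHz / 1000 Hz) = 54.79 kHz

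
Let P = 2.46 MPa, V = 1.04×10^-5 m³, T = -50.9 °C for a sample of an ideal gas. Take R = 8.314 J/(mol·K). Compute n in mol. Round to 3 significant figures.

Rearranging: n = PV/(RT).
P = 2.46 MPa = 2.460×10^6 Pa; V = 1.04×10^-5 m³; T = -50.9 °C = 222.2 K; R = 8.314 J/(mol·K).
n = 0.01385 mol

0.0138 mol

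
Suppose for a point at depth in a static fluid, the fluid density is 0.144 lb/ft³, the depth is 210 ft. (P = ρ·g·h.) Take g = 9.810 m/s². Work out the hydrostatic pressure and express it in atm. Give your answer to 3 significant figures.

0.0143 atm

Directly: P = ρgh.
ρ = 0.144 lb/ft³ = 2.307 kg/m³; h = 210 ft = 64.01 m; g = 9.810 m/s².
P = 1448 Pa  (the unit combination reduces to kg/(m·s²) = Pa)
1448 Pa × (1 atm / 1.013×10^5 Pa) = 0.01429 atm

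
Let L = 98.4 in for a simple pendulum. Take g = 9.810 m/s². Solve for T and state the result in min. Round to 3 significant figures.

T is given directly by: T = 2π√(L/g).
L = 98.4 in = 2.499 m; g = 9.810 m/s².
T = 3.171 s
3.171 s × (1 min / 60.00 s) = 0.05286 min

0.0529 min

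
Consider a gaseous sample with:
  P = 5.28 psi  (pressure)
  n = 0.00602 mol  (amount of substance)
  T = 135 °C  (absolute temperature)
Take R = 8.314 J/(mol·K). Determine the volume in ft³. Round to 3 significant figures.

Rearranging PV = nRT for V: V = nRT/P.
P = 5.28 psi = 36404 Pa; n = 0.00602 mol; T = 135 °C = 408.1 K; R = 8.314 J/(mol·K).
V = 5.611×10^-4 m³
5.611×10^-4 m³ × (1 ft³ / 0.02832 m³) = 0.01982 ft³

0.0198 ft³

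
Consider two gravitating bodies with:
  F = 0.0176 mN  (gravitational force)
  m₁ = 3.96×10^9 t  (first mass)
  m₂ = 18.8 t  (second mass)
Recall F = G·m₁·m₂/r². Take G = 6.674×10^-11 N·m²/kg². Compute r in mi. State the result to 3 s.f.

From Newton's law of gravitation: r = √(G·m₁m₂/F).
F = 0.0176 mN = 1.760×10^-5 N; m₁ = 3.96×10^9 t = 3.960×10^12 kg; m₂ = 18.8 t = 18800 kg; G = 6.674×10^-11 N·m²/kg².
r = 5.313×10^5 m
5.313×10^5 m × (1 mi / 1609 m) = 330.2 mi

330 mi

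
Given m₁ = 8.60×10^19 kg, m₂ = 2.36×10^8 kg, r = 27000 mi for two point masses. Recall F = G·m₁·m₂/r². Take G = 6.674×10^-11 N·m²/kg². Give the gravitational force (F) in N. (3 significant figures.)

717 N

From Newton's law of gravitation: F = Gm₁m₂/r².
m₁ = 8.60×10^19 kg; m₂ = 2.36×10^8 kg; r = 27000 mi = 4.345×10^7 m; G = 6.674×10^-11 N·m²/kg².
F = 717.4 N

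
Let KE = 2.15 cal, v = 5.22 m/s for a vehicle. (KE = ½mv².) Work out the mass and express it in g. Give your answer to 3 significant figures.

660 g

Rearranging: m = 2·KE/v².
KE = 2.15 cal = 8.996 J; v = 5.22 m/s.
m = 0.6603 kg
0.6603 kg × (1 g / 0.001000 kg) = 660.3 g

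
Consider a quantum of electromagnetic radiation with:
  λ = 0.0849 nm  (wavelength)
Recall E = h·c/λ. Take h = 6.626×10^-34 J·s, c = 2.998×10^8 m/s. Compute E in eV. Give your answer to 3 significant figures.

Directly: E = hc/λ.
λ = 0.0849 nm = 8.490×10^-11 m; h = 6.626×10^-34 J·s; c = 2.998×10^8 m/s.
E = 2.340×10^-15 J  (the unit combination reduces to kg·m²/s² = J)
2.340×10^-15 J × (1 eV / 1.602×10^-19 J) = 14604 eV

14600 eV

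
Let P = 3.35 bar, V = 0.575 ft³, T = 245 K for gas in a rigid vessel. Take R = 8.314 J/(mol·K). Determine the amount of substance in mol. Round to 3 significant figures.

2.68 mol

Rearranging: n = PV/(RT).
P = 3.35 bar = 3.350×10^5 Pa; V = 0.575 ft³ = 0.01628 m³; T = 245 K; R = 8.314 J/(mol·K).
n = 2.678 mol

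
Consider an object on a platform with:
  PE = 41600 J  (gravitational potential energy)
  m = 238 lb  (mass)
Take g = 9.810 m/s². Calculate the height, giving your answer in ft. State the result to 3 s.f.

Rearranging PE = m·g·h for h: h = PE/(m·g).
PE = 41600 J; m = 238 lb = 108.0 kg; g = 9.810 m/s².
h = 39.28 m
39.28 m × (1 ft / 0.3048 m) = 128.9 ft

129 ft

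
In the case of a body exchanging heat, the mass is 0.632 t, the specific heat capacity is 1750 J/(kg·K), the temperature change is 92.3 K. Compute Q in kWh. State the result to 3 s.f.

Q is given directly by: Q = mcΔT.
m = 0.632 t = 632.0 kg; c = 1750 J/(kg·K); ΔT = 92.3 K.
Q = 1.021×10^8 J
1.021×10^8 J × (1 kWh / 3.600×10^6 J) = 28.36 kWh

28.4 kWh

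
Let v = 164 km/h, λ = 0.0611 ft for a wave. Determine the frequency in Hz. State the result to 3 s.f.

Rearranging v = f·λ for f: f = v/λ.
v = 164 km/h = 45.56 m/s; λ = 0.0611 ft = 0.01862 m.
f = 2446 Hz

2450 Hz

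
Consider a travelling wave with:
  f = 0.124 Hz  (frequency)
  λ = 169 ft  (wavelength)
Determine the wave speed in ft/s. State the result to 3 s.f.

v is given directly by: v = fλ.
f = 0.124 Hz; λ = 169 ft = 51.51 m.
v = 6.387 m/s
6.387 m/s × (1 ft/s / 0.3048 m/s) = 20.96 ft/s

21.0 ft/s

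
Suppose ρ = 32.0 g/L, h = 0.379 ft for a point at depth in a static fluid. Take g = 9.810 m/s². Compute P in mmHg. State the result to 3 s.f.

Directly: P = ρgh.
ρ = 32.0 g/L = 32.00 kg/m³; h = 0.379 ft = 0.1155 m; g = 9.810 m/s².
P = 36.26 Pa  (the unit combination reduces to kg/(m·s²) = Pa)
36.26 Pa × (1 mmHg / 133.3 Pa) = 0.2720 mmHg

0.272 mmHg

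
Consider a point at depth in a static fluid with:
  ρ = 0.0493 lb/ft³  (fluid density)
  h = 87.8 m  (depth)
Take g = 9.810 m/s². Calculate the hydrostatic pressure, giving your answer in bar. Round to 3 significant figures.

P is given directly by: P = ρgh.
ρ = 0.0493 lb/ft³ = 0.7897 kg/m³; h = 87.8 m; g = 9.810 m/s².
P = 680.2 Pa
680.2 Pa × (1 bar / 1.000×10^5 Pa) = 0.006802 bar

0.00680 bar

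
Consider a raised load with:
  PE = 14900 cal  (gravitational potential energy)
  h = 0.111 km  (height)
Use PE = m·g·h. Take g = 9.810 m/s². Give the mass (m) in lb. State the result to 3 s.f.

126 lb

Rearranging: m = PE/(g·h).
PE = 14900 cal = 62342 J; h = 0.111 km = 111.0 m; g = 9.810 m/s².
m = 57.25 kg
57.25 kg × (1 lb / 0.4536 kg) = 126.2 lb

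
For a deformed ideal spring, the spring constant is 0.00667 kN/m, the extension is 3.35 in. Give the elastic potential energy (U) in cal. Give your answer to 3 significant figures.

U is given directly by: U = ½kx².
k = 0.00667 kN/m = 6.670 N/m; x = 3.35 in = 0.08509 m.
U = 0.02415 J
0.02415 J × (1 cal / 4.184 J) = 0.005771 cal

0.00577 cal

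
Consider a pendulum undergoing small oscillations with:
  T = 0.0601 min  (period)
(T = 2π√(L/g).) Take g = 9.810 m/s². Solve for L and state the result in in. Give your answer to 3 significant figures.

Rearranging: L = g·(T/2π)².
T = 0.0601 min = 3.606 s; g = 9.810 m/s².
L = 3.231 m
3.231 m × (1 in / 0.02540 m) = 127.2 in

127 in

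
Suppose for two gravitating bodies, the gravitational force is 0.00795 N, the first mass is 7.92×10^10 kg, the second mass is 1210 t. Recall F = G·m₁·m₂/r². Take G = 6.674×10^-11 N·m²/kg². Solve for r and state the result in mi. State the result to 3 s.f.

Solving F = G·m₁·m₂/r² for r: r = √(G·m₁m₂/F).
F = 0.00795 N; m₁ = 7.92×10^10 kg; m₂ = 1210 t = 1.210×10^6 kg; G = 6.674×10^-11 N·m²/kg².
r = 28364 m
28364 m × (1 mi / 1609 m) = 17.62 mi

17.6 mi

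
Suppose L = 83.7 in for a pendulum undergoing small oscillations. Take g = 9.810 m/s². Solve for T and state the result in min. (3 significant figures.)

Directly: T = 2π√(L/g).
L = 83.7 in = 2.126 m; g = 9.810 m/s².
T = 2.925 s
2.925 s × (1 min / 60.00 s) = 0.04875 min

0.0487 min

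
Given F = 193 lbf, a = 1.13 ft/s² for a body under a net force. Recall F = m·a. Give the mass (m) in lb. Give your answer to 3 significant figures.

5500 lb

Rearranging: m = F/a.
F = 193 lbf = 858.5 N; a = 1.13 ft/s² = 0.3444 m/s².
m = 2493 kg
2493 kg × (1 lb / 0.4536 kg) = 5495 lb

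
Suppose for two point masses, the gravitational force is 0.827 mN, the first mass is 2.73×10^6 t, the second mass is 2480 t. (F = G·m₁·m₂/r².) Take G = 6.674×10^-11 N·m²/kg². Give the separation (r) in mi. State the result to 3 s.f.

Rearranging: r = √(G·m₁m₂/F).
F = 0.827 mN = 8.270×10^-4 N; m₁ = 2.73×10^6 t = 2.730×10^9 kg; m₂ = 2480 t = 2.480×10^6 kg; G = 6.674×10^-11 N·m²/kg².
r = 23375 m
23375 m × (1 mi / 1609 m) = 14.52 mi

14.5 mi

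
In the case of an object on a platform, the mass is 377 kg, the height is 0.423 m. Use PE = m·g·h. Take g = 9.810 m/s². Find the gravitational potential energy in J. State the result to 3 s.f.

Directly: PE = mgh.
m = 377 kg; h = 0.423 m; g = 9.810 m/s².
PE = 1564 J

1560 J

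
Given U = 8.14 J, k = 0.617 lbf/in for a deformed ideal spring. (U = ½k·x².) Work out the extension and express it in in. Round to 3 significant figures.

15.3 in

Solving U = ½k·x² for x: x = √(2U/k).
U = 8.14 J; k = 0.617 lbf/in = 108.1 N/m.
x = 0.3882 m
0.3882 m × (1 in / 0.02540 m) = 15.28 in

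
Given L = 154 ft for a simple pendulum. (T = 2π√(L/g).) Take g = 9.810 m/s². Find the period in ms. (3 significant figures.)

13700 ms

T is given directly by: T = 2π√(L/g).
L = 154 ft = 46.94 m; g = 9.810 m/s².
T = 13.74 s
13.74 s × (1 ms / 0.001000 s) = 13744 ms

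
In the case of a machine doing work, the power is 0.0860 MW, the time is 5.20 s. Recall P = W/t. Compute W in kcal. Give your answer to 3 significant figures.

Solving P = W/t for W: W = P·t.
P = 0.0860 MW = 86000 W; t = 5.20 s.
W = 4.472×10^5 J
4.472×10^5 J × (1 kcal / 4184 J) = 106.9 kcal

107 kcal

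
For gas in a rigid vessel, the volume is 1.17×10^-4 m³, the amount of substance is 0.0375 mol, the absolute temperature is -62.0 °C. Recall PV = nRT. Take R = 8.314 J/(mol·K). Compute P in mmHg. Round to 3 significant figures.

4220 mmHg

From the ideal-gas law: P = nRT/V.
V = 1.17×10^-4 m³; n = 0.0375 mol; T = -62.0 °C = 211.1 K; R = 8.314 J/(mol·K).
P = 5.627×10^5 Pa
5.627×10^5 Pa × (1 mmHg / 133.3 Pa) = 4220 mmHg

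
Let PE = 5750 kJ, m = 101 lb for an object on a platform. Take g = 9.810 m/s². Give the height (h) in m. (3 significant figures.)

Rearranging: h = PE/(m·g).
PE = 5750 kJ = 5.750×10^6 J; m = 101 lb = 45.81 kg; g = 9.810 m/s².
h = 12794 m

12800 m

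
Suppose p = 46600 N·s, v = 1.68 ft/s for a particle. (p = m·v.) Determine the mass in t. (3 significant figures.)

91.0 t

Rearranging: m = p/v.
p = 46600 N·s = 46600 kg·m/s; v = 1.68 ft/s = 0.5121 m/s.
m = 91004 kg
91004 kg × (1 t / 1000 kg) = 91.00 t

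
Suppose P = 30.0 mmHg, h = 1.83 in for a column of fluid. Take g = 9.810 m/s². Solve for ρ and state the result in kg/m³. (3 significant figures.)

8770 kg/m³

Rearranging: ρ = P/(g·h).
P = 30.0 mmHg = 4000 Pa; h = 1.83 in = 0.04648 m; g = 9.810 m/s².
ρ = 8771 kg/m³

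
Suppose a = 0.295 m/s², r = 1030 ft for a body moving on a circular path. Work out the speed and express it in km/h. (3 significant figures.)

Rearranging a = v²/r for v: v = √(a·r).
a = 0.295 m/s²; r = 1030 ft = 313.9 m.
v = 9.624 m/s
9.624 m/s × (1 km/h / 0.2778 m/s) = 34.64 km/h

34.6 km/h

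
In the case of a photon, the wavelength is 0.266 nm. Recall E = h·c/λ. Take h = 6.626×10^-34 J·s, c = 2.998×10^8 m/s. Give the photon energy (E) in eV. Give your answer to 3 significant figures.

4660 eV

Directly: E = hc/λ.
λ = 0.266 nm = 2.660×10^-10 m; h = 6.626×10^-34 J·s; c = 2.998×10^8 m/s.
E = 7.468×10^-16 J
7.468×10^-16 J × (1 eV / 1.602×10^-19 J) = 4661 eV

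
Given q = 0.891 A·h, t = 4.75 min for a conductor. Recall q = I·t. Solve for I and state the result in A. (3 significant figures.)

Rearranging q = I·t for I: I = q/t.
q = 0.891 A·h = 3208 C; t = 4.75 min = 285.0 s.
I = 11.25 A

11.3 A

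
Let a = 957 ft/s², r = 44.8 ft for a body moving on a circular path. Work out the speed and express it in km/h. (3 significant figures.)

227 km/h

Rearranging: v = √(a·r).
a = 957 ft/s² = 291.7 m/s²; r = 44.8 ft = 13.66 m.
v = 63.11 m/s
63.11 m/s × (1 km/h / 0.2778 m/s) = 227.2 km/h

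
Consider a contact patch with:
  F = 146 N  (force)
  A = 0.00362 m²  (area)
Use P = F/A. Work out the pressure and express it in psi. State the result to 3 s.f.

5.85 psi

P is given directly by: P = F/A.
F = 146 N; A = 0.00362 m².
P = 40331 Pa
40331 Pa × (1 psi / 6895 Pa) = 5.850 psi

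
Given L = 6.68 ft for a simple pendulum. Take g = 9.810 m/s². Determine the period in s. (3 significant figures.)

T is given directly by: T = 2π√(L/g).
L = 6.68 ft = 2.036 m; g = 9.810 m/s².
T = 2.862 s

2.86 s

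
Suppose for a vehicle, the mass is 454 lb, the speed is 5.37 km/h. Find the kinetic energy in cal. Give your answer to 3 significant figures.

54.8 cal

Directly: KE = ½mv².
m = 454 lb = 205.9 kg; v = 5.37 km/h = 1.492 m/s.
KE = 229.1 J  (the unit combination reduces to kg·m²/s² = J)
229.1 J × (1 cal / 4.184 J) = 54.76 cal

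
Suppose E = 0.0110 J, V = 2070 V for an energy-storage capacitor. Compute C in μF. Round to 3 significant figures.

0.00513 μF

Solving E = ½C·V² for C: C = 2E/V².
E = 0.0110 J; V = 2070 V.
C = 5.134×10^-9 F
5.134×10^-9 F × (1 μF / 1.000×10^-6 F) = 0.005134 μF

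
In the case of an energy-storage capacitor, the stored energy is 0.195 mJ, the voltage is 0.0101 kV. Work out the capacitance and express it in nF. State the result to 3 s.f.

Rearranging: C = 2E/V².
E = 0.195 mJ = 1.950×10^-4 J; V = 0.0101 kV = 10.10 V.
C = 3.823×10^-6 F
3.823×10^-6 F × (1 nF / 1.000×10^-9 F) = 3823 nF

3820 nF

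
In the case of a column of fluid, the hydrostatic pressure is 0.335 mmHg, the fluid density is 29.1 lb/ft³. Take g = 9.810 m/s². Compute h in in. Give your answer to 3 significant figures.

0.385 in

Solving P = ρ·g·h for h: h = P/(ρ·g).
P = 0.335 mmHg = 44.66 Pa; ρ = 29.1 lb/ft³ = 466.1 kg/m³; g = 9.810 m/s².
h = 0.009767 m
0.009767 m × (1 in / 0.02540 m) = 0.3845 in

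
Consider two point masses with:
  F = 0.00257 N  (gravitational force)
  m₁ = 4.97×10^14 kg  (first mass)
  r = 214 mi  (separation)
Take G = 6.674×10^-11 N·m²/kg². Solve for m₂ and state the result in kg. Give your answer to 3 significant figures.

Solving F = G·m₁·m₂/r² for m₂: m₂ = F·r²/(G·m₁).
F = 0.00257 N; m₁ = 4.97×10^14 kg; r = 214 mi = 3.444×10^5 m; G = 6.674×10^-11 N·m²/kg².
m₂ = 9190 kg

9190 kg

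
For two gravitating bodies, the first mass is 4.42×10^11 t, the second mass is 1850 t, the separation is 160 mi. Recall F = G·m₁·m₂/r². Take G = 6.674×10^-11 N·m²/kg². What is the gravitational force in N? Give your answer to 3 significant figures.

F is given directly by: F = Gm₁m₂/r².
m₁ = 4.42×10^11 t = 4.420×10^14 kg; m₂ = 1850 t = 1.850×10^6 kg; r = 160 mi = 2.575×10^5 m; G = 6.674×10^-11 N·m²/kg².
F = 0.8231 N  (the unit combination reduces to kg·m/s² = N)

0.823 N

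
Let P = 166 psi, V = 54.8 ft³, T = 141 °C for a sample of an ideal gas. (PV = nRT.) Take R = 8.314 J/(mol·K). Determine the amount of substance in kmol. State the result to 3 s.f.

From the ideal-gas law: n = PV/(RT).
P = 166 psi = 1.145×10^6 Pa; V = 54.8 ft³ = 1.552 m³; T = 141 °C = 414.1 K; R = 8.314 J/(mol·K).
n = 515.8 mol
515.8 mol × (1 kmol / 1000 mol) = 0.5158 kmol

0.516 kmol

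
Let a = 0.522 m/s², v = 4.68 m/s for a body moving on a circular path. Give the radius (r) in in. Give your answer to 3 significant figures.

1650 in

Rearranging a = v²/r for r: r = v²/a.
a = 0.522 m/s²; v = 4.68 m/s.
r = 41.96 m
41.96 m × (1 in / 0.02540 m) = 1652 in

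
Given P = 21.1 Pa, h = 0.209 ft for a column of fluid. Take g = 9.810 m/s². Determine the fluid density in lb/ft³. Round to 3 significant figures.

2.11 lb/ft³

Rearranging: ρ = P/(g·h).
P = 21.1 Pa; h = 0.209 ft = 0.06370 m; g = 9.810 m/s².
ρ = 33.76 kg/m³
33.76 kg/m³ × (1 lb/ft³ / 16.02 kg/m³) = 2.108 lb/ft³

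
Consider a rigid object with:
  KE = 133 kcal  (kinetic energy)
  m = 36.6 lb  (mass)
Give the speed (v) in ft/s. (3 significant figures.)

849 ft/s

Solving KE = ½mv² for v: v = √(2·KE/m).
KE = 133 kcal = 5.565×10^5 J; m = 36.6 lb = 16.60 kg.
v = 258.9 m/s
258.9 m/s × (1 ft/s / 0.3048 m/s) = 849.5 ft/s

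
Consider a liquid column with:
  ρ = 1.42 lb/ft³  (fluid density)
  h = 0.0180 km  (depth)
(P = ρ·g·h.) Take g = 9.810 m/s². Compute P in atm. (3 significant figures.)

Directly: P = ρgh.
ρ = 1.42 lb/ft³ = 22.75 kg/m³; h = 0.0180 km = 18.00 m; g = 9.810 m/s².
P = 4017 Pa
4017 Pa × (1 atm / 1.013×10^5 Pa) = 0.03964 atm

0.0396 atm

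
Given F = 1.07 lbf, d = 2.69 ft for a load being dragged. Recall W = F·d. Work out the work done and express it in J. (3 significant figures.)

3.90 J

W is given directly by: W = F·d.
F = 1.07 lbf = 4.760 N; d = 2.69 ft = 0.8199 m.
W = 3.902 J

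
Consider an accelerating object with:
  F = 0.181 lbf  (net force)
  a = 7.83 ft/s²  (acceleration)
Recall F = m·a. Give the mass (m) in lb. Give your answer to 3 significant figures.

From Newton's second law: m = F/a.
F = 0.181 lbf = 0.8051 N; a = 7.83 ft/s² = 2.387 m/s².
m = 0.3374 kg
0.3374 kg × (1 lb / 0.4536 kg) = 0.7437 lb

0.744 lb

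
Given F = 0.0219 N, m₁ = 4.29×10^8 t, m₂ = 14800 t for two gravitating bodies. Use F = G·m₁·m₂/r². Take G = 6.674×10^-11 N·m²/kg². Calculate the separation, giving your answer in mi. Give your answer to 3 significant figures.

86.4 mi

From Newton's law of gravitation: r = √(G·m₁m₂/F).
F = 0.0219 N; m₁ = 4.29×10^8 t = 4.290×10^11 kg; m₂ = 14800 t = 1.480×10^7 kg; G = 6.674×10^-11 N·m²/kg².
r = 1.391×10^5 m
1.391×10^5 m × (1 mi / 1609 m) = 86.43 mi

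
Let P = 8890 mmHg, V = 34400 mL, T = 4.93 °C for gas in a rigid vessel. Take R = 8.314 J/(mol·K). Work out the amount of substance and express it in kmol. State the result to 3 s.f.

0.0176 kmol

Solving PV = nRT for n: n = PV/(RT).
P = 8890 mmHg = 1.185×10^6 Pa; V = 34400 mL = 0.03440 m³; T = 4.93 °C = 278.1 K; R = 8.314 J/(mol·K).
n = 17.64 mol
17.64 mol × (1 kmol / 1000 mol) = 0.01764 kmol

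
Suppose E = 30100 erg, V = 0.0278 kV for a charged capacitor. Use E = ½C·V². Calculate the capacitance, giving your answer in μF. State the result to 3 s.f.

7.79 μF

Solving E = ½C·V² for C: C = 2E/V².
E = 30100 erg = 0.003010 J; V = 0.0278 kV = 27.80 V.
C = 7.789×10^-6 F
7.789×10^-6 F × (1 μF / 1.000×10^-6 F) = 7.789 μF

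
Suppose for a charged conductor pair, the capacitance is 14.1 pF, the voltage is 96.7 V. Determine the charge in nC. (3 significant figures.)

Rearranging C = Q/V for Q: Q = CV.
C = 14.1 pF = 1.410×10^-11 F; V = 96.7 V.
Q = 1.363×10^-9 C
1.363×10^-9 C × (1 nC / 1.000×10^-9 C) = 1.363 nC

1.36 nC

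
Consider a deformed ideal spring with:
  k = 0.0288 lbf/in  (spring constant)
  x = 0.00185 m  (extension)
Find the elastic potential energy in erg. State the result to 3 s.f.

U is given directly by: U = ½kx².
k = 0.0288 lbf/in = 5.044 N/m; x = 0.00185 m.
U = 8.631×10^-6 J  (the unit combination reduces to kg·m²/s² = J)
8.631×10^-6 J × (1 erg / 1.000×10^-7 J) = 86.31 erg

86.3 erg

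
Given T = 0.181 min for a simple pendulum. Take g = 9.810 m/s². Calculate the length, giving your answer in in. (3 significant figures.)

Solving T = 2π√(L/g) for L: L = g·(T/2π)².
T = 0.181 min = 10.86 s; g = 9.810 m/s².
L = 29.31 m
29.31 m × (1 in / 0.02540 m) = 1154 in

1150 in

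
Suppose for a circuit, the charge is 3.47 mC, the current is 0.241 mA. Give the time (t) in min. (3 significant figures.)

Rearranging q = I·t for t: t = q/I.
q = 3.47 mC = 0.003470 C; I = 0.241 mA = 2.410×10^-4 A.
t = 14.40 s
14.40 s × (1 min / 60.00 s) = 0.2400 min

0.240 min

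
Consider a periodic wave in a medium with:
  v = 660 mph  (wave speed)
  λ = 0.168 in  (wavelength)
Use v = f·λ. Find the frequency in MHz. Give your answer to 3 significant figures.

Rearranging v = f·λ for f: f = v/λ.
v = 660 mph = 295.0 m/s; λ = 0.168 in = 0.004267 m.
f = 69143 Hz
69143 Hz × (1 MHz / 1.000×10^6 Hz) = 0.06914 MHz

0.0691 MHz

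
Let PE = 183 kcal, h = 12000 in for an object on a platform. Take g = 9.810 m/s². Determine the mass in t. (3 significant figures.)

Rearranging: m = PE/(g·h).
PE = 183 kcal = 7.657×10^5 J; h = 12000 in = 304.8 m; g = 9.810 m/s².
m = 256.1 kg
256.1 kg × (1 t / 1000 kg) = 0.2561 t

0.256 t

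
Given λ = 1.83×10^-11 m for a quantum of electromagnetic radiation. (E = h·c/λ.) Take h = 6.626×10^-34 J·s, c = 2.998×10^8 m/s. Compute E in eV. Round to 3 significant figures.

67800 eV

E is given directly by: E = hc/λ.
λ = 1.83×10^-11 m; h = 6.626×10^-34 J·s; c = 2.998×10^8 m/s.
E = 1.086×10^-14 J
1.086×10^-14 J × (1 eV / 1.602×10^-19 J) = 67752 eV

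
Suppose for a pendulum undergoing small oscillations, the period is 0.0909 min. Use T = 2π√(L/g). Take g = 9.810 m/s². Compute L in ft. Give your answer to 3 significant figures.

Rearranging T = 2π√(L/g) for L: L = g·(T/2π)².
T = 0.0909 min = 5.454 s; g = 9.810 m/s².
L = 7.392 m
7.392 m × (1 ft / 0.3048 m) = 24.25 ft

24.3 ft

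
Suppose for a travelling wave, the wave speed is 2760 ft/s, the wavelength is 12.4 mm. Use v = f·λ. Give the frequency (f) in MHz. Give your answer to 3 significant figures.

Rearranging v = f·λ for f: f = v/λ.
v = 2760 ft/s = 841.2 m/s; λ = 12.4 mm = 0.01240 m.
f = 67843 Hz
67843 Hz × (1 MHz / 1.000×10^6 Hz) = 0.06784 MHz

0.0678 MHz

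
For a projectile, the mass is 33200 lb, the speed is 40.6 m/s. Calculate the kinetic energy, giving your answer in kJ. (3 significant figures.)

Directly: KE = ½mv².
m = 33200 lb = 15059 kg; v = 40.6 m/s.
KE = 1.241×10^7 J  (the unit combination reduces to kg·m²/s² = J)
1.241×10^7 J × (1 kJ / 1000 J) = 12412 kJ

12400 kJ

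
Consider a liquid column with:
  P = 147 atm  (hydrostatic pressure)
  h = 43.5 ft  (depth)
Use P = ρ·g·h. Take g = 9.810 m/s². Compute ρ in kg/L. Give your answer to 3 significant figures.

115 kg/L

Solving P = ρ·g·h for ρ: ρ = P/(g·h).
P = 147 atm = 1.489×10^7 Pa; h = 43.5 ft = 13.26 m; g = 9.810 m/s².
ρ = 1.145×10^5 kg/m³
1.145×10^5 kg/m³ × (1 kg/L / 1000 kg/m³) = 114.5 kg/L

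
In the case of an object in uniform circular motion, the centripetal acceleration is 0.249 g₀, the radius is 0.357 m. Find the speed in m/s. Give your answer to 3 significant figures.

0.934 m/s

Rearranging a = v²/r for v: v = √(a·r).
a = 0.249 g₀ = 2.442 m/s²; r = 0.357 m.
v = 0.9337 m/s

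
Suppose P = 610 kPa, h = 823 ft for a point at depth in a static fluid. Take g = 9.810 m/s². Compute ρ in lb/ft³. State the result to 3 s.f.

Solving P = ρ·g·h for ρ: ρ = P/(g·h).
P = 610 kPa = 6.100×10^5 Pa; h = 823 ft = 250.9 m; g = 9.810 m/s².
ρ = 247.9 kg/m³
247.9 kg/m³ × (1 lb/ft³ / 16.02 kg/m³) = 15.47 lb/ft³

15.5 lb/ft³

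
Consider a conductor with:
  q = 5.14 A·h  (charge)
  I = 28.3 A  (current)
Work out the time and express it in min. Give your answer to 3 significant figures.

10.9 min

Rearranging: t = q/I.
q = 5.14 A·h = 18504 C; I = 28.3 A.
t = 653.9 s
653.9 s × (1 min / 60.00 s) = 10.90 min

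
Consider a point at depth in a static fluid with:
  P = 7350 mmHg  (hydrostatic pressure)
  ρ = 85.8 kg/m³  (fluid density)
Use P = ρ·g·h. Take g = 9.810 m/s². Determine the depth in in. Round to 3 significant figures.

Rearranging: h = P/(ρ·g).
P = 7350 mmHg = 9.799×10^5 Pa; ρ = 85.8 kg/m³; g = 9.810 m/s².
h = 1164 m
1164 m × (1 in / 0.02540 m) = 45835 in

45800 in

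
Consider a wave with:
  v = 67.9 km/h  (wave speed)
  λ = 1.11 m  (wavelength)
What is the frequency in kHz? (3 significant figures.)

0.0170 kHz

Rearranging: f = v/λ.
v = 67.9 km/h = 18.86 m/s; λ = 1.11 m.
f = 16.99 Hz
16.99 Hz × (1 kHz / 1000 Hz) = 0.01699 kHz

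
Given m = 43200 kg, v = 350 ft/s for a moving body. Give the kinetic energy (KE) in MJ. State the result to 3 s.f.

246 MJ

KE is given directly by: KE = ½mv².
m = 43200 kg; v = 350 ft/s = 106.7 m/s.
KE = 2.458×10^8 J
2.458×10^8 J × (1 MJ / 1.000×10^6 J) = 245.8 MJ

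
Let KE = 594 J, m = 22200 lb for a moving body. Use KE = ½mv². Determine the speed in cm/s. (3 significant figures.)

34.3 cm/s

Rearranging: v = √(2·KE/m).
KE = 594 J; m = 22200 lb = 10070 kg.
v = 0.3435 m/s
0.3435 m/s × (1 cm/s / 0.01000 m/s) = 34.35 cm/s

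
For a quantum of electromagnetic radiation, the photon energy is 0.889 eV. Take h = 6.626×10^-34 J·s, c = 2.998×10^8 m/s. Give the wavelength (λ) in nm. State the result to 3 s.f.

1390 nm

Rearranging E = h·c/λ for λ: λ = hc/E.
E = 0.889 eV = 1.424×10^-19 J; h = 6.626×10^-34 J·s; c = 2.998×10^8 m/s.
λ = 1.395×10^-6 m
1.395×10^-6 m × (1 nm / 1.000×10^-9 m) = 1395 nm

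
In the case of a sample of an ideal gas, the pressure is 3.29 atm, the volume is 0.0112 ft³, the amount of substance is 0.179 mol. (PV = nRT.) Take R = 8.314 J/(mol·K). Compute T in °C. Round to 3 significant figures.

-202 °C

From the ideal-gas law: T = PV/(nR).
P = 3.29 atm = 3.334×10^5 Pa; V = 0.0112 ft³ = 3.171×10^-4 m³; n = 0.179 mol; R = 8.314 J/(mol·K).
T = 71.04 K
71.04 K − 273.15 = -202.1 °C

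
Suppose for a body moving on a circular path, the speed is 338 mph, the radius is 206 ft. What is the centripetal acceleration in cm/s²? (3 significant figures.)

36400 cm/s²

a is given directly by: a = v²/r.
v = 338 mph = 151.1 m/s; r = 206 ft = 62.79 m.
a = 363.6 m/s²
363.6 m/s² × (1 cm/s² / 0.01000 m/s²) = 36362 cm/s²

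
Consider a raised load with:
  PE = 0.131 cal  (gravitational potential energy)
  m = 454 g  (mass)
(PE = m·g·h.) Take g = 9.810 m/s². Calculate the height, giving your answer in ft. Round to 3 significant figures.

0.404 ft

Solving PE = m·g·h for h: h = PE/(m·g).
PE = 0.131 cal = 0.5481 J; m = 454 g = 0.4540 kg; g = 9.810 m/s².
h = 0.1231 m
0.1231 m × (1 ft / 0.3048 m) = 0.4038 ft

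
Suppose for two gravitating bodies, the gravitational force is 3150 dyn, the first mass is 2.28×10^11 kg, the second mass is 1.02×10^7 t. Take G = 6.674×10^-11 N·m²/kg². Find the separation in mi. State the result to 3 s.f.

Solving F = G·m₁·m₂/r² for r: r = √(G·m₁m₂/F).
F = 3150 dyn = 0.03150 N; m₁ = 2.28×10^11 kg; m₂ = 1.02×10^7 t = 1.020×10^10 kg; G = 6.674×10^-11 N·m²/kg².
r = 2.220×10^6 m
2.220×10^6 m × (1 mi / 1609 m) = 1379 mi

1380 mi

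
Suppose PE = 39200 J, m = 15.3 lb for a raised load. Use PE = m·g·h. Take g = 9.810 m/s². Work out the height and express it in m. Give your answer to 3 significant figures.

576 m

Solving PE = m·g·h for h: h = PE/(m·g).
PE = 39200 J; m = 15.3 lb = 6.940 kg; g = 9.810 m/s².
h = 575.8 m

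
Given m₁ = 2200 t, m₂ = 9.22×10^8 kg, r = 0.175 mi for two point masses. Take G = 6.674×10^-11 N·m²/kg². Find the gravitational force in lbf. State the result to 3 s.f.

0.384 lbf

From Newton's law of gravitation: F = Gm₁m₂/r².
m₁ = 2200 t = 2.200×10^6 kg; m₂ = 9.22×10^8 kg; r = 0.175 mi = 281.6 m; G = 6.674×10^-11 N·m²/kg².
F = 1.707 N
1.707 N × (1 lbf / 4.448 N) = 0.3837 lbf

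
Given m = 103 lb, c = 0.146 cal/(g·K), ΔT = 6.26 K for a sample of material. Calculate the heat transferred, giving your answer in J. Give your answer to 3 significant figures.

1.79×10^5 J

Q is given directly by: Q = mcΔT.
m = 103 lb = 46.72 kg; c = 0.146 cal/(g·K) = 610.9 J/(kg·K); ΔT = 6.26 K.
Q = 1.787×10^5 J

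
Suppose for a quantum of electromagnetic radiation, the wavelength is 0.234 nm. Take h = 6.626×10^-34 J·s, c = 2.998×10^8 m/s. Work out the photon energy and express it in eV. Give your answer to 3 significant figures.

E is given directly by: E = hc/λ.
λ = 0.234 nm = 2.340×10^-10 m; h = 6.626×10^-34 J·s; c = 2.998×10^8 m/s.
E = 8.489×10^-16 J
8.489×10^-16 J × (1 eV / 1.602×10^-19 J) = 5299 eV

5300 eV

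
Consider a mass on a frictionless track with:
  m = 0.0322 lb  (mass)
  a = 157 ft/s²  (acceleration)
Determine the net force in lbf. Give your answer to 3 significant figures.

0.157 lbf

F is given directly by: F = m·a.
m = 0.0322 lb = 0.01461 kg; a = 157 ft/s² = 47.85 m/s².
F = 0.6989 N
0.6989 N × (1 lbf / 4.448 N) = 0.1571 lbf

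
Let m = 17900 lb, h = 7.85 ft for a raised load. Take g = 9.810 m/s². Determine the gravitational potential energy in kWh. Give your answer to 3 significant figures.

0.0529 kWh

Directly: PE = mgh.
m = 17900 lb = 8119 kg; h = 7.85 ft = 2.393 m; g = 9.810 m/s².
PE = 1.906×10^5 J  (the unit combination reduces to kg·m²/s² = J)
1.906×10^5 J × (1 kWh / 3.600×10^6 J) = 0.05294 kWh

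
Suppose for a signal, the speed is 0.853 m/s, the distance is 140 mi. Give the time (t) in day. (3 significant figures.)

3.06 day

Rearranging v = d/t for t: t = d/v.
v = 0.853 m/s; d = 140 mi = 2.253×10^5 m.
t = 2.641×10^5 s
2.641×10^5 s × (1 day / 86400 s) = 3.057 day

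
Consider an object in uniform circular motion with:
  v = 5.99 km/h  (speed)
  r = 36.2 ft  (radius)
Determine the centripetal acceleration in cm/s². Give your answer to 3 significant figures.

25.1 cm/s²

a is given directly by: a = v²/r.
v = 5.99 km/h = 1.664 m/s; r = 36.2 ft = 11.03 m.
a = 0.2509 m/s²
0.2509 m/s² × (1 cm/s² / 0.01000 m/s²) = 25.09 cm/s²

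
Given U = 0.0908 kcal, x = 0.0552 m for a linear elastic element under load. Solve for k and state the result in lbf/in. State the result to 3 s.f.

Rearranging: k = 2U/x².
U = 0.0908 kcal = 379.9 J; x = 0.0552 m.
k = 2.494×10^5 N/m
2.494×10^5 N/m × (1 lbf/in / 175.1 N/m) = 1424 lbf/in

1420 lbf/in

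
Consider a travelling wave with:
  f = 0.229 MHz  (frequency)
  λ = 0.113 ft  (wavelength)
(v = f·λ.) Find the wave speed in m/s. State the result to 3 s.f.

Directly: v = fλ.
f = 0.229 MHz = 2.290×10^5 Hz; λ = 0.113 ft = 0.03444 m.
v = 7887 m/s

7890 m/s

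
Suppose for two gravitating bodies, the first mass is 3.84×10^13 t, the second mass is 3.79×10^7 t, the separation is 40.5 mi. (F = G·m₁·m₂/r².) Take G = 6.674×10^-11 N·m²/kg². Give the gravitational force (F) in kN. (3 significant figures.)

22900 kN

From Newton's law of gravitation: F = Gm₁m₂/r².
m₁ = 3.84×10^13 t = 3.840×10^16 kg; m₂ = 3.79×10^7 t = 3.790×10^10 kg; r = 40.5 mi = 65178 m; G = 6.674×10^-11 N·m²/kg².
F = 2.286×10^7 N  (the unit combination reduces to kg·m/s² = N)
2.286×10^7 N × (1 kN / 1000 N) = 22864 kN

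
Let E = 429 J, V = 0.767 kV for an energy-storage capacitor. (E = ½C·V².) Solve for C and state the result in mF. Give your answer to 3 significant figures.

Rearranging E = ½C·V² for C: C = 2E/V².
E = 429 J; V = 0.767 kV = 767.0 V.
C = 0.001458 F
0.001458 F × (1 mF / 0.001000 F) = 1.458 mF

1.46 mF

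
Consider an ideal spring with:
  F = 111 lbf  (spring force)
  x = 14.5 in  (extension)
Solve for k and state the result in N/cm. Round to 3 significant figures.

13.4 N/cm

From Hooke's law: k = F/x.
F = 111 lbf = 493.8 N; x = 14.5 in = 0.3683 m.
k = 1341 N/m
1341 N/m × (1 N/cm / 100.0 N/m) = 13.41 N/cm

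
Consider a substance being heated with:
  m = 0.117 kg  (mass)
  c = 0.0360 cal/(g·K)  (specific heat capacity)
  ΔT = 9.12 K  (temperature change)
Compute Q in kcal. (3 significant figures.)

Directly: Q = mcΔT.
m = 0.117 kg; c = 0.0360 cal/(g·K) = 150.6 J/(kg·K); ΔT = 9.12 K.
Q = 160.7 J  (the unit combination reduces to kg·m²/s² = J)
160.7 J × (1 kcal / 4184 J) = 0.03841 kcal

0.0384 kcal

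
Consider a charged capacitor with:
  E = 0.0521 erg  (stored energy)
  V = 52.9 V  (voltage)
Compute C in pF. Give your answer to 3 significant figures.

3.72 pF

Rearranging: C = 2E/V².
E = 0.0521 erg = 5.210×10^-9 J; V = 52.9 V.
C = 3.724×10^-12 F
3.724×10^-12 F × (1 pF / 1.000×10^-12 F) = 3.724 pF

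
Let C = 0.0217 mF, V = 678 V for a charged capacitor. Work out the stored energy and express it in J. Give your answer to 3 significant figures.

Directly: E = ½CV².
C = 0.0217 mF = 2.170×10^-5 F; V = 678 V.
E = 4.988 J  (the unit combination reduces to kg·m²/s² = J)

4.99 J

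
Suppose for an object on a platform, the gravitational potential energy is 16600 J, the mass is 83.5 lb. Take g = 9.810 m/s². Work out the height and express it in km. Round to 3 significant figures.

0.0447 km

Rearranging PE = m·g·h for h: h = PE/(m·g).
PE = 16600 J; m = 83.5 lb = 37.87 kg; g = 9.810 m/s².
h = 44.68 m
44.68 m × (1 km / 1000 m) = 0.04468 km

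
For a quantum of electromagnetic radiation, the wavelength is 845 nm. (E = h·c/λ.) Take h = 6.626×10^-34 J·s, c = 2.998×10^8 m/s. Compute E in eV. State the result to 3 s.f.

1.47 eV

Directly: E = hc/λ.
λ = 845 nm = 8.450×10^-7 m; h = 6.626×10^-34 J·s; c = 2.998×10^8 m/s.
E = 2.351×10^-19 J
2.351×10^-19 J × (1 eV / 1.602×10^-19 J) = 1.467 eV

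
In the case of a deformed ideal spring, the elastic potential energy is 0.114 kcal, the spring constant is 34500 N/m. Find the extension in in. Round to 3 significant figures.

Solving U = ½k·x² for x: x = √(2U/k).
U = 0.114 kcal = 477.0 J; k = 34500 N/m.
x = 0.1663 m
0.1663 m × (1 in / 0.02540 m) = 6.547 in

6.55 in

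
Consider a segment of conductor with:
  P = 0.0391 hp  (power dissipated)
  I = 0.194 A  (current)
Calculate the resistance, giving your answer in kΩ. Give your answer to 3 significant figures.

0.775 kΩ

Rearranging: R = P/I².
P = 0.0391 hp = 29.16 W; I = 0.194 A.
R = 774.7 Ω
774.7 Ω × (1 kΩ / 1000 Ω) = 0.7747 kΩ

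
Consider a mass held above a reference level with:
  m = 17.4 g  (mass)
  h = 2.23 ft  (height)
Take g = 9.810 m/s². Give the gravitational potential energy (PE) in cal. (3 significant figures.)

Directly: PE = mgh.
m = 17.4 g = 0.01740 kg; h = 2.23 ft = 0.6797 m; g = 9.810 m/s².
PE = 0.1160 J
0.1160 J × (1 cal / 4.184 J) = 0.02773 cal

0.0277 cal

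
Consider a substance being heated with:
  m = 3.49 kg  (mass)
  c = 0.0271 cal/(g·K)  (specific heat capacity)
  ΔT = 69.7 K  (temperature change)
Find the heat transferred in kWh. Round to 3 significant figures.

0.00766 kWh

Directly: Q = mcΔT.
m = 3.49 kg; c = 0.0271 cal/(g·K) = 113.4 J/(kg·K); ΔT = 69.7 K.
Q = 27582 J  (the unit combination reduces to kg·m²/s² = J)
27582 J × (1 kWh / 3.600×10^6 J) = 0.007662 kWh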